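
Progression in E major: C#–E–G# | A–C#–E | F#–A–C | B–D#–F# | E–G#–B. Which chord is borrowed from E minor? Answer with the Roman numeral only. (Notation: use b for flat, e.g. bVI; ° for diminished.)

ii°

The diatonic triads in E major are E, F#m, G#m, A, B, C#m, D#dim. C#–E–G# = C#m, A–C#–E = A, B–D#–F# = B and E–G#–B = E are all diatonic. F#–A–C doesn't fit — on degree 2 E major would have F#m (ii). F#dim is the degree-2 chord of E minor, so it is the borrowed ii°.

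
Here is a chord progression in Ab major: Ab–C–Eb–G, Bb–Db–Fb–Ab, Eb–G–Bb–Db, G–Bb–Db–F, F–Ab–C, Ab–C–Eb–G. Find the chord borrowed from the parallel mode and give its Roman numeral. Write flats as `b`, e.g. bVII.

iiø7

The diatonic triads in Ab major are Ab, Bbm, Cm, Db, Eb, Fm, Gdim. Ab–C–Eb–G = Abmaj7, Eb–G–Bb–Db = Eb7, G–Bb–Db–F = Gm7b5 and F–Ab–C = Fm are all diatonic. Bb–Db–Fb–Ab doesn't fit — on degree 2 Ab major would have Bbm (ii). Bbm7b5 is the degree-2 chord of Ab minor, so it is the borrowed iiø7.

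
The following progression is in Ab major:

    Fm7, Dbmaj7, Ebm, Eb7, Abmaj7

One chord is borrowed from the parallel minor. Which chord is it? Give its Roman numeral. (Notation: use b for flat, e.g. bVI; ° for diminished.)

In Ab major the diatonic chords are Ab, Bbm, Cm, Db, Eb, Fm, Gdim. Fm7, Dbmaj7, Eb7 and Abmaj7 all belong to that set. Ebm (Eb–Gb–Bb) is not: scale degree 5 in Ab major carries Eb (V). In Ab minor the chord on that degree is Ebm, so here it functions as v, borrowed from the parallel minor.

v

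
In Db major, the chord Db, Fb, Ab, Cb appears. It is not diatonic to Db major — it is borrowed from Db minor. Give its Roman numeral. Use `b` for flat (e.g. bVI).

i7

The root Db is the diatonic 1st degree of Db major; the borrowing shows in the chord quality. Db–Fb–Ab–Cb is a minor-seventh chord — the form found in Db minor, not the diatonic I (Db). Borrowed into Db major it is written i7.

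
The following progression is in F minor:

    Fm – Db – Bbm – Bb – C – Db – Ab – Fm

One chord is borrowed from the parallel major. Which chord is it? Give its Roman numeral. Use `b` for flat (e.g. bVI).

The diatonic triads in F minor (with V from harmonic minor) are Fm, Gdim, Ab, Bbm, C, Db, Eb. Fm, Db, Bbm, C and Ab are all diatonic. Bb (Bb–D–F) is not: scale degree 4 in F minor carries Bbm (iv). In F major the chord on that degree is Bb, so here it functions as IV, borrowed from the parallel major.

IV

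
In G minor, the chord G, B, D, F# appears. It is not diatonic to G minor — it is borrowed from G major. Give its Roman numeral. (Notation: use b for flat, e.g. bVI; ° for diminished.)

G is scale degree 1 in G minor. Diatonically G minor has Gm (i) on that degree; G–B–D–F# is instead the major-seventh chord native to G major, so it takes the label Imaj7.

Imaj7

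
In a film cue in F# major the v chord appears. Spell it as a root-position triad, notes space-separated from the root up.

The root, C#, is scale degree 5 — the same note in F# major and F# minor; only the chord quality changes. In F# minor the chord on C# is C#–E–G#.

C# E G#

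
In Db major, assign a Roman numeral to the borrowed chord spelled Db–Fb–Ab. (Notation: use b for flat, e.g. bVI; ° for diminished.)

i

Db is scale degree 1 in Db major. The diatonic chord on degree 1 would be Db (I), but Db–Fb–Ab is the minor chord from Db minor. As a borrowed chord it is labeled i.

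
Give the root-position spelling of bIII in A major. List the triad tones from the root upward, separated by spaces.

C E G

Scale degree 3 in A major is C#. bIII uses the lowered form, C, taken from A minor. Building the major chord from the parallel minor on C: C–E–G.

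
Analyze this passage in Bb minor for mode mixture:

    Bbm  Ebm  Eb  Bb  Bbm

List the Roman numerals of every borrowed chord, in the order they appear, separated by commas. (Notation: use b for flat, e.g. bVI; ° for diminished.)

IV, I

The diatonic triads in Bb minor (with V from harmonic minor) are Bbm, Cdim, Db, Ebm, F, Gb, Ab. Bbm and Ebm are both diatonic. Eb (Eb–G–Bb) is not: scale degree 4 in Bb minor carries Ebm (iv). In Bb major the chord on that degree is Eb, so here it functions as IV, borrowed from the parallel major. But Bb (Bb–D–F) is foreign: the diatonic i on degree 1 is Bbm, whereas Bb comes from Bb major. It is labeled I.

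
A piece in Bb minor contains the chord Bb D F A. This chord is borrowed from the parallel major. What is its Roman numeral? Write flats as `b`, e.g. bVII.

Bb is scale degree 1 in Bb minor. Bb–D–F–A is a major-seventh chord — the form found in Bb major, not the diatonic i (Bbm). Borrowed into Bb minor it is written Imaj7.

Imaj7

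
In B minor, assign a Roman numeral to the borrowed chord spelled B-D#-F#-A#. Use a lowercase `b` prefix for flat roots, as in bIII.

Imaj7

B is scale degree 1 in B minor. The diatonic chord on degree 1 would be Bm (i), but B–D#–F#–A# is the major-seventh chord from B major. As a borrowed chord it is labeled Imaj7.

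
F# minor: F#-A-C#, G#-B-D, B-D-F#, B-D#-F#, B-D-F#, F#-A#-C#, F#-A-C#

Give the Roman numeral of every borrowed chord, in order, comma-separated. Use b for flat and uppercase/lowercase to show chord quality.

In F# minor (with V from harmonic minor) the diatonic chords are F#m, G#dim, A, Bm, C#, D, E. F#–A–C# = F#m, G#–B–D = G#dim and B–D–F# = Bm are all diatonic. B–D#–F# is not: scale degree 4 in F# minor carries Bm (iv). In F# major the chord on that degree is B, so here it functions as IV, borrowed from the parallel major. F#–A#–C# is not: scale degree 1 in F# minor carries F#m (i). In F# major the chord on that degree is F#, so here it functions as I, borrowed from the parallel major.

IV, I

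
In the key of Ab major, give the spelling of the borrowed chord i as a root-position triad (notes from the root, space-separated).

Ab Cb Eb

i is built on scale degree 1, which is Ab in both Ab major and its parallel. Building the minor chord from the parallel minor on Ab: Ab–Cb–Eb.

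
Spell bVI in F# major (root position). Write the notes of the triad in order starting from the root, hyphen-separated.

D-F#-A

bVI is built on the lowered scale degree 6. In F# major degree 6 is D#; lowered it becomes D. Building the major chord from the parallel minor on D: D–F#–A.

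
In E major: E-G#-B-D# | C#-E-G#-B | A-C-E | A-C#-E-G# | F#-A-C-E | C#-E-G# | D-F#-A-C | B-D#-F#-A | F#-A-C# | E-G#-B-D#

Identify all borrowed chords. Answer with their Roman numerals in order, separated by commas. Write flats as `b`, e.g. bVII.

The diatonic triads in E major are E, F#m, G#m, A, B, C#m, D#dim. E–G#–B–D# = Emaj7, C#–E–G#–B = C#m7, A–C#–E–G# = Amaj7, C#–E–G# = C#m, B–D#–F#–A = B7 and F#–A–C# = F#m are all diatonic. A–C–E is not: scale degree 4 in E major carries A (IV). In E minor the chord on that degree is Am, so here it functions as iv, borrowed from the parallel minor. But F#–A–C–E is foreign: the diatonic ii on degree 2 is F#m, whereas F#m7b5 comes from E minor. It is labeled iiø7. But D–F#–A–C is foreign: the diatonic vii° on degree 7 is D#dim, whereas D7 comes from E minor. It is labeled bVII7.

iv, iiø7, bVII7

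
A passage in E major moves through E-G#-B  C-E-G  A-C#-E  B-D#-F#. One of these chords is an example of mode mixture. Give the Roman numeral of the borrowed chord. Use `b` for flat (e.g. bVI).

E major has the diatonic set E, F#m, G#m, A, B, C#m, D#dim. E–G#–B = E, A–C#–E = A and B–D#–F# = B all belong to that set. But C–E–G is foreign: the diatonic vi on degree 6 is C#m, whereas C comes from E minor. It is labeled bVI.

bVI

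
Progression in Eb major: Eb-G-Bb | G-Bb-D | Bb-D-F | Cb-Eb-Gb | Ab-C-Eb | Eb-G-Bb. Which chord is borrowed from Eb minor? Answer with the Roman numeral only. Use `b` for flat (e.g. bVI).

bVI

Eb major has the diatonic set Eb, Fm, Gm, Ab, Bb, Cm, Ddim. Eb–G–Bb = Eb, G–Bb–D = Gm, Bb–D–F = Bb and Ab–C–Eb = Ab are all diatonic. But Cb–Eb–Gb is foreign: the diatonic vi on degree 6 is Cm, whereas Cb comes from Eb minor. It is labeled bVI.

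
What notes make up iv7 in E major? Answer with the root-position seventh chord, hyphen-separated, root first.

The root, A, is scale degree 4 — the same note in E major and E minor; only the chord quality changes. In E minor the chord on A is A–C–E–G.

A-C-E-G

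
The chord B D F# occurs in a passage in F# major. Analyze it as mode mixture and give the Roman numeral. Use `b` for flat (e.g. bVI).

B is scale degree 4 in F# major. Diatonically F# major has B (IV) on that degree; B–D–F# is instead the minor chord native to F# minor, so it takes the label iv.

iv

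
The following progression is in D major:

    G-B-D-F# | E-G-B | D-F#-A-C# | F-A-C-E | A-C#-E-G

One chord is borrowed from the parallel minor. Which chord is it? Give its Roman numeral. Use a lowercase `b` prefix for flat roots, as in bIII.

bIIImaj7

D major has the diatonic set D, Em, F#m, G, A, Bm, C#dim. Of the given chords, G–B–D–F# = Gmaj7, E–G–B = Em, D–F#–A–C# = Dmaj7 and A–C#–E–G = A7 are diatonic. F–A–C–E is not: scale degree 3 in D major carries F#m (iii). In D minor the chord on that degree is Fmaj7, so here it functions as bIIImaj7, borrowed from the parallel minor.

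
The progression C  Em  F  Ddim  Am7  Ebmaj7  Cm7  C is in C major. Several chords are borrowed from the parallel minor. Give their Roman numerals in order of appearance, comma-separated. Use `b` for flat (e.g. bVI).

C major has the diatonic set C, Dm, Em, F, G, Am, Bdim. C, Em, F and Am7 are all diatonic. Ddim (D–F–Ab) is not: scale degree 2 in C major carries Dm (ii). In C minor the chord on that degree is Ddim, so here it functions as ii°, borrowed from the parallel minor. Ebmaj7 (Eb–G–Bb–D) doesn't fit — on degree 3 C major would have Em (iii). Ebmaj7 is the degree-3 chord of C minor, so it is the borrowed bIIImaj7. But Cm7 (C–Eb–G–Bb) is foreign: the diatonic I on degree 1 is C, whereas Cm7 comes from C minor. It is labeled i7.

ii°, bIIImaj7, i7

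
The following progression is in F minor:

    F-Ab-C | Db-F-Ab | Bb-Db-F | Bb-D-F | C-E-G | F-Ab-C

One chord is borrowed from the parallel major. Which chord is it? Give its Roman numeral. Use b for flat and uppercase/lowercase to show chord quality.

In F minor (with V from harmonic minor) the diatonic chords are Fm, Gdim, Ab, Bbm, C, Db, Eb. F–Ab–C = Fm, Db–F–Ab = Db, Bb–Db–F = Bbm and C–E–G = C are all diatonic. Bb–D–F doesn't fit — on degree 4 F minor would have Bbm (iv). Bb is the degree-4 chord of F major, so it is the borrowed IV.

IV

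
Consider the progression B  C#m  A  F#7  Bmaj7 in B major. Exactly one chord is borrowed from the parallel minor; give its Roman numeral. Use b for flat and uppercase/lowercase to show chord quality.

bVII

B major has the diatonic set B, C#m, D#m, E, F#, G#m, A#dim. B, C#m, F#7 and Bmaj7 are all diatonic. A (A–C#–E) is not: scale degree 7 in B major carries A#dim (vii°). In B minor the chord on that degree is A, so here it functions as bVII, borrowed from the parallel minor.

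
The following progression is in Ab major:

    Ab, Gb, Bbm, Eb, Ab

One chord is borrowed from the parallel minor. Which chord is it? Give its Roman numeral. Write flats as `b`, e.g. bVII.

In Ab major the diatonic chords are Ab, Bbm, Cm, Db, Eb, Fm, Gdim. Ab, Bbm and Eb all belong to that set. Gb (Gb–Bb–Db) is not: scale degree 7 in Ab major carries Gdim (vii°). In Ab minor the chord on that degree is Gb, so here it functions as bVII, borrowed from the parallel minor.

bVII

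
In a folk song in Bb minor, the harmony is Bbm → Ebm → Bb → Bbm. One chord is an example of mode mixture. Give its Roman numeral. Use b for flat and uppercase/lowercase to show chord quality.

In Bb minor (with V from harmonic minor) the diatonic chords are Bbm, Cdim, Db, Ebm, F, Gb, Ab. Of the given chords, Bbm and Ebm are diatonic. Bb (Bb–D–F) doesn't fit — on degree 1 Bb minor would have Bbm (i). Bb is the degree-1 chord of Bb major, so it is the borrowed I.

I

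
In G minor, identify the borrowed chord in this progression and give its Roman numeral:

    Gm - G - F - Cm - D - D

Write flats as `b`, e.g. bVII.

In G minor (with V from harmonic minor) the diatonic chords are Gm, Adim, Bb, Cm, D, Eb, F. Gm, F, Cm and D all belong to that set. But G (G–B–D) is foreign: the diatonic i on degree 1 is Gm, whereas G comes from G major. It is labeled I.

I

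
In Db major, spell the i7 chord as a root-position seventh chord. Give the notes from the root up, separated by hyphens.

Db-Fb-Ab-Cb

The root, Db, is scale degree 1 — the same note in Db major and Db minor; only the chord quality changes. Stacking thirds in Db minor on Db gives Db–Fb–Ab–Cb.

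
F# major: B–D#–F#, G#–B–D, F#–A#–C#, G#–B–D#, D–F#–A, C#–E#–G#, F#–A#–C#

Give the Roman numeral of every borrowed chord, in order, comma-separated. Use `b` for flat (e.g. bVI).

ii°, bVI

F# major has the diatonic set F#, G#m, A#m, B, C#, D#m, E#dim. B–D#–F# = B, F#–A#–C# = F#, G#–B–D# = G#m and C#–E#–G# = C# are all diatonic. But G#–B–D is foreign: the diatonic ii on degree 2 is G#m, whereas G#dim comes from F# minor. It is labeled ii°. D–F#–A is not: scale degree 6 in F# major carries D#m (vi). In F# minor the chord on that degree is D, so here it functions as bVI, borrowed from the parallel minor.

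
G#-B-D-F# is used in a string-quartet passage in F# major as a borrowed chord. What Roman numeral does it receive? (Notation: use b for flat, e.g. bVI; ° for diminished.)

iiø7

The root G# is the diatonic 2nd degree of F# major; the borrowing shows in the chord quality. Diatonically F# major has G#m (ii) on that degree; G#–B–D–F# is instead the half-diminished-seventh chord native to F# minor, so it takes the label iiø7.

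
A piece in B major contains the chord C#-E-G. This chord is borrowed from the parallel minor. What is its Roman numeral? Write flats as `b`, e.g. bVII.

C# is scale degree 2 in B major. C#–E–G is a diminished chord — the form found in B minor, not the diatonic ii (C#m). Borrowed into B major it is written ii°.

ii°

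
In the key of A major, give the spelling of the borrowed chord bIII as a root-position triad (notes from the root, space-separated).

C E G

The root of bIII is the lowered 3rd degree: C# becomes C. In A minor the chord on C is C–E–G.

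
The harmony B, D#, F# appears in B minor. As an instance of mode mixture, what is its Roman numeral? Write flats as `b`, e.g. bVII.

B is scale degree 1 in B minor. B–D#–F# is a major chord — the form found in B major, not the diatonic i (Bm). Borrowed into B minor it is written I.

I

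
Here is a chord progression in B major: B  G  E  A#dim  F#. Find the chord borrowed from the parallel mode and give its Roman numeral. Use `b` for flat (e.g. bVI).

bVI

The diatonic triads in B major are B, C#m, D#m, E, F#, G#m, A#dim. B, E, A#dim and F# are all diatonic. G (G–B–D) is not: scale degree 6 in B major carries G#m (vi). In B minor the chord on that degree is G, so here it functions as bVI, borrowed from the parallel minor.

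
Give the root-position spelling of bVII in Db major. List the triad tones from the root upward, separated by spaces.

Scale degree 7 in Db major is C. bVII uses the lowered form, Cb, taken from Db minor. Stacking thirds in Db minor on Cb gives Cb–Eb–Gb.

Cb Eb Gb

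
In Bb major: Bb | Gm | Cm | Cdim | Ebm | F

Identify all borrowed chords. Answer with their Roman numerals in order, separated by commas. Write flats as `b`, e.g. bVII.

The diatonic triads in Bb major are Bb, Cm, Dm, Eb, F, Gm, Adim. Bb, Gm, Cm and F all belong to that set. Cdim (C–Eb–Gb) is not: scale degree 2 in Bb major carries Cm (ii). In Bb minor the chord on that degree is Cdim, so here it functions as ii°, borrowed from the parallel minor. But Ebm (Eb–Gb–Bb) is foreign: the diatonic IV on degree 4 is Eb, whereas Ebm comes from Bb minor. It is labeled iv.

ii°, iv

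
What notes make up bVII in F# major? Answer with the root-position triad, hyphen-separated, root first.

bVII is built on the lowered scale degree 7. In F# major degree 7 is E#; lowered it becomes E. In F# minor the chord on E is E–G#–B.

E-G#-B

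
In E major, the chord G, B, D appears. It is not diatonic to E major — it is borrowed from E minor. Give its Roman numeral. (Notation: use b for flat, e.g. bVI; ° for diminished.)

In E major scale degree 3 is G#; G is its lowered form, from E minor. The diatonic chord on degree 3 would be G#m (iii), but G–B–D is the major chord from E minor. As a borrowed chord it is labeled bIII.

bIII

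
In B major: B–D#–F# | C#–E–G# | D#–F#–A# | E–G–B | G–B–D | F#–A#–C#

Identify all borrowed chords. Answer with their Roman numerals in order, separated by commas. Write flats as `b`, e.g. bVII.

The diatonic triads in B major are B, C#m, D#m, E, F#, G#m, A#dim. B–D#–F# = B, C#–E–G# = C#m, D#–F#–A# = D#m and F#–A#–C# = F# are all diatonic. E–G–B doesn't fit — on degree 4 B major would have E (IV). Em is the degree-4 chord of B minor, so it is the borrowed iv. G–B–D is not: scale degree 6 in B major carries G#m (vi). In B minor the chord on that degree is G, so here it functions as bVI, borrowed from the parallel minor.

iv, bVI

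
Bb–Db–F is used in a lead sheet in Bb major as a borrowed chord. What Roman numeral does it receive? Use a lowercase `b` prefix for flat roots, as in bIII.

i

The root Bb is the diatonic 1st degree of Bb major; the borrowing shows in the chord quality. Bb–Db–F is a minor chord — the form found in Bb minor, not the diatonic I (Bb). Borrowed into Bb major it is written i.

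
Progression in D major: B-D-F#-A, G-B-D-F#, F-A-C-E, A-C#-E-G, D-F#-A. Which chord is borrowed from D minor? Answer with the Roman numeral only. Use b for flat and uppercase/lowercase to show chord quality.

The diatonic triads in D major are D, Em, F#m, G, A, Bm, C#dim. Of the given chords, B–D–F#–A = Bm7, G–B–D–F# = Gmaj7, A–C#–E–G = A7 and D–F#–A = D are diatonic. F–A–C–E doesn't fit — on degree 3 D major would have F#m (iii). Fmaj7 is the degree-3 chord of D minor, so it is the borrowed bIIImaj7.

bIIImaj7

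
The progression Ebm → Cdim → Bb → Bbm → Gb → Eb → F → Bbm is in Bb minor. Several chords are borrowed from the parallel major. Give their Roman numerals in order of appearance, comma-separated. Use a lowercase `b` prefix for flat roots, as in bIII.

I, IV

Bb minor has the diatonic set Bbm, Cdim, Db, Ebm, F, Gb, Ab (with V from harmonic minor). Ebm, Cdim, Bbm, Gb and F are all diatonic. Bb (Bb–D–F) doesn't fit — on degree 1 Bb minor would have Bbm (i). Bb is the degree-1 chord of Bb major, so it is the borrowed I. Eb (Eb–G–Bb) doesn't fit — on degree 4 Bb minor would have Ebm (iv). Eb is the degree-4 chord of Bb major, so it is the borrowed IV.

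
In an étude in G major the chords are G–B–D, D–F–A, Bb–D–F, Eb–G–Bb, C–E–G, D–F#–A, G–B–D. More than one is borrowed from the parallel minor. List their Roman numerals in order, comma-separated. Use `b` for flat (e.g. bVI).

G major has the diatonic set G, Am, Bm, C, D, Em, F#dim. Of the given chords, G–B–D = G, C–E–G = C and D–F#–A = D are diatonic. D–F–A doesn't fit — on degree 5 G major would have D (V). Dm is the degree-5 chord of G minor, so it is the borrowed v. But Bb–D–F is foreign: the diatonic iii on degree 3 is Bm, whereas Bb comes from G minor. It is labeled bIII. Eb–G–Bb doesn't fit — on degree 6 G major would have Em (vi). Eb is the degree-6 chord of G minor, so it is the borrowed bVI.

v, bIII, bVI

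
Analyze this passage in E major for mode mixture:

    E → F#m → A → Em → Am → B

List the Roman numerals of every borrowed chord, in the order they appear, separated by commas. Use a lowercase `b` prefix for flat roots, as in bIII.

i, iv

The diatonic triads in E major are E, F#m, G#m, A, B, C#m, D#dim. E, F#m, A and B are all diatonic. Em (E–G–B) doesn't fit — on degree 1 E major would have E (I). Em is the degree-1 chord of E minor, so it is the borrowed i. Am (A–C–E) doesn't fit — on degree 4 E major would have A (IV). Am is the degree-4 chord of E minor, so it is the borrowed iv.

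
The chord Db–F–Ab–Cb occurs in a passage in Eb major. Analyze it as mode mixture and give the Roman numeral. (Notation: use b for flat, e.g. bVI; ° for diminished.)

bVII7

Db is the lowered form of scale degree 7 in Eb major (the diatonic degree 7 is D). Diatonically Eb major has Ddim (vii°) on that degree; Db–F–Ab–Cb is instead the dominant-seventh chord native to Eb minor, so it takes the label bVII7.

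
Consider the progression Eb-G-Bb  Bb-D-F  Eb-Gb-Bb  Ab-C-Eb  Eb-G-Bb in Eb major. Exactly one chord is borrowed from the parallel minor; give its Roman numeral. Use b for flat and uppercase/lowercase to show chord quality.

i

The diatonic triads in Eb major are Eb, Fm, Gm, Ab, Bb, Cm, Ddim. Of the given chords, Eb–G–Bb = Eb, Bb–D–F = Bb and Ab–C–Eb = Ab are diatonic. Eb–Gb–Bb doesn't fit — on degree 1 Eb major would have Eb (I). Ebm is the degree-1 chord of Eb minor, so it is the borrowed i.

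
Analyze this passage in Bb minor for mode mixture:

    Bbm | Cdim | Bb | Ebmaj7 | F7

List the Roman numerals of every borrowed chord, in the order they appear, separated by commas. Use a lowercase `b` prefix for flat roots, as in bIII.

In Bb minor (with V from harmonic minor) the diatonic chords are Bbm, Cdim, Db, Ebm, F, Gb, Ab. Bbm, Cdim and F7 all belong to that set. Bb (Bb–D–F) is not: scale degree 1 in Bb minor carries Bbm (i). In Bb major the chord on that degree is Bb, so here it functions as I, borrowed from the parallel major. Ebmaj7 (Eb–G–Bb–D) is not: scale degree 4 in Bb minor carries Ebm (iv). In Bb major the chord on that degree is Ebmaj7, so here it functions as IVmaj7, borrowed from the parallel major.

I, IVmaj7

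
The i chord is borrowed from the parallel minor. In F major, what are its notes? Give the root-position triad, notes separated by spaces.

The root, F, is scale degree 1 — the same note in F major and F minor; only the chord quality changes. Stacking thirds in F minor on F gives F–Ab–C.

F Ab C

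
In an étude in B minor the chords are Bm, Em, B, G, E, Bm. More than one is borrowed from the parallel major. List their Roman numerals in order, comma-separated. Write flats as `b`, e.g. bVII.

I, IV

The diatonic triads in B minor (with V from harmonic minor) are Bm, C#dim, D, Em, F#, G, A. Bm, Em and G are all diatonic. B (B–D#–F#) doesn't fit — on degree 1 B minor would have Bm (i). B is the degree-1 chord of B major, so it is the borrowed I. E (E–G#–B) doesn't fit — on degree 4 B minor would have Em (iv). E is the degree-4 chord of B major, so it is the borrowed IV.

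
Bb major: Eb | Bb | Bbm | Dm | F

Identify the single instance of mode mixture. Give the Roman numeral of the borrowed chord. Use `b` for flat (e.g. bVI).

i

Bb major has the diatonic set Bb, Cm, Dm, Eb, F, Gm, Adim. Of the given chords, Eb, Bb, Dm and F are diatonic. Bbm (Bb–Db–F) is not: scale degree 1 in Bb major carries Bb (I). In Bb minor the chord on that degree is Bbm, so here it functions as i, borrowed from the parallel minor.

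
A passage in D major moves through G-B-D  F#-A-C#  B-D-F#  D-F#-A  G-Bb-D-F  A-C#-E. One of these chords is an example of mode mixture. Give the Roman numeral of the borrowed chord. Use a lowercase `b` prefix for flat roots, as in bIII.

In D major the diatonic chords are D, Em, F#m, G, A, Bm, C#dim. G–B–D = G, F#–A–C# = F#m, B–D–F# = Bm, D–F#–A = D and A–C#–E = A are all diatonic. G–Bb–D–F is not: scale degree 4 in D major carries G (IV). In D minor the chord on that degree is Gm7, so here it functions as iv7, borrowed from the parallel minor.

iv7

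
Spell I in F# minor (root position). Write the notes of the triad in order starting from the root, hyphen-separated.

The root, F#, is scale degree 1 — the same note in F# minor and F# major; only the chord quality changes. Building the major chord from the parallel major on F#: F#–A#–C#.

F#-A#-C#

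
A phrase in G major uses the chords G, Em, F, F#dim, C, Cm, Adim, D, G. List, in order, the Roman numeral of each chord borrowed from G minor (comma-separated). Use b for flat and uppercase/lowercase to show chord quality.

In G major the diatonic chords are G, Am, Bm, C, D, Em, F#dim. G, Em, F#dim, C and D are all diatonic. F (F–A–C) doesn't fit — on degree 7 G major would have F#dim (vii°). F is the degree-7 chord of G minor, so it is the borrowed bVII. Cm (C–Eb–G) is not: scale degree 4 in G major carries C (IV). In G minor the chord on that degree is Cm, so here it functions as iv, borrowed from the parallel minor. But Adim (A–C–Eb) is foreign: the diatonic ii on degree 2 is Am, whereas Adim comes from G minor. It is labeled ii°.

bVII, iv, ii°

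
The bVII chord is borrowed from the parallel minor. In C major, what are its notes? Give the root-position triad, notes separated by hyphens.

Scale degree 7 in C major is B. bVII uses the lowered form, Bb, taken from C minor. Building the major chord from the parallel minor on Bb: Bb–D–F.

Bb-D-F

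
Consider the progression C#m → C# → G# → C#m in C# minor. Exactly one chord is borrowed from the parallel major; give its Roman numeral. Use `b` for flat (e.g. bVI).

I

C# minor has the diatonic set C#m, D#dim, E, F#m, G#, A, B (with V from harmonic minor). C#m and G# both belong to that set. But C# (C#–E#–G#) is foreign: the diatonic i on degree 1 is C#m, whereas C# comes from C# major. It is labeled I.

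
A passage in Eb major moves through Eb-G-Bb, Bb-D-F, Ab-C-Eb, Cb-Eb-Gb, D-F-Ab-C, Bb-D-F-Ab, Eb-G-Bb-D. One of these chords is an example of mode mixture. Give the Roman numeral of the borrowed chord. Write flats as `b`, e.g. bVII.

Eb major has the diatonic set Eb, Fm, Gm, Ab, Bb, Cm, Ddim. Of the given chords, Eb–G–Bb = Eb, Bb–D–F = Bb, Ab–C–Eb = Ab, D–F–Ab–C = Dm7b5, Bb–D–F–Ab = Bb7 and Eb–G–Bb–D = Ebmaj7 are diatonic. But Cb–Eb–Gb is foreign: the diatonic vi on degree 6 is Cm, whereas Cb comes from Eb minor. It is labeled bVI.

bVI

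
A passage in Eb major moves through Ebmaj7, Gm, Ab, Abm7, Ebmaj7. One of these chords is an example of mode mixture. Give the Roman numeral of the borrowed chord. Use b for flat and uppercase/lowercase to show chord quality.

The diatonic triads in Eb major are Eb, Fm, Gm, Ab, Bb, Cm, Ddim. Of the given chords, Ebmaj7, Gm and Ab are diatonic. Abm7 (Ab–Cb–Eb–Gb) doesn't fit — on degree 4 Eb major would have Ab (IV). Abm7 is the degree-4 chord of Eb minor, so it is the borrowed iv7.

iv7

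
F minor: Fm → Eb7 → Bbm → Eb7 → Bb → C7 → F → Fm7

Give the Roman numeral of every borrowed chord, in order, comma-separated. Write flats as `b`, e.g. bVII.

The diatonic triads in F minor (with V from harmonic minor) are Fm, Gdim, Ab, Bbm, C, Db, Eb. Fm, Eb7, Bbm, C7 and Fm7 are all diatonic. Bb (Bb–D–F) is not: scale degree 4 in F minor carries Bbm (iv). In F major the chord on that degree is Bb, so here it functions as IV, borrowed from the parallel major. F (F–A–C) is not: scale degree 1 in F minor carries Fm (i). In F major the chord on that degree is F, so here it functions as I, borrowed from the parallel major.

IV, I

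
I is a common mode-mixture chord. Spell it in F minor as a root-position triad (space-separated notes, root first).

The root, F, is scale degree 1 — the same note in F minor and F major; only the chord quality changes. Building the major chord from the parallel major on F: F–A–C.

F A C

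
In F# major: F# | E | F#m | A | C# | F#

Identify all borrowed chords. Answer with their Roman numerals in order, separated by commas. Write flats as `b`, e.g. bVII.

The diatonic triads in F# major are F#, G#m, A#m, B, C#, D#m, E#dim. F# and C# both belong to that set. E (E–G#–B) is not: scale degree 7 in F# major carries E#dim (vii°). In F# minor the chord on that degree is E, so here it functions as bVII, borrowed from the parallel minor. F#m (F#–A–C#) doesn't fit — on degree 1 F# major would have F# (I). F#m is the degree-1 chord of F# minor, so it is the borrowed i. A (A–C#–E) is not: scale degree 3 in F# major carries A#m (iii). In F# minor the chord on that degree is A, so here it functions as bIII, borrowed from the parallel minor.

bVII, i, bIII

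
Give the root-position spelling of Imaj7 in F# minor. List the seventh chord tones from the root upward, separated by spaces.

F# A# C# E#

The root, F#, is scale degree 1 — the same note in F# minor and F# major; only the chord quality changes. Building the major-seventh chord from the parallel major on F#: F#–A#–C#–E#.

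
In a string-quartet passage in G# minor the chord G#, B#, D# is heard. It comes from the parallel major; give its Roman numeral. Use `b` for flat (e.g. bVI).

I

The root G# is the diatonic 1st degree of G# minor; the borrowing shows in the chord quality. G#–B#–D# is a major chord — the form found in G# major, not the diatonic i (G#m). Borrowed into G# minor it is written I.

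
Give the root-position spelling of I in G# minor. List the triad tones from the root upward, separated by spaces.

G# B# D#

The root, G#, is scale degree 1 — the same note in G# minor and G# major; only the chord quality changes. In G# major the chord on G# is G#–B#–D#.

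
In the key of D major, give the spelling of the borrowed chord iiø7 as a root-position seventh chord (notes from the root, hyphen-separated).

E-G-Bb-D

The root, E, is scale degree 2 — the same note in D major and D minor; only the chord quality changes. In D minor the chord on E is E–G–Bb–D.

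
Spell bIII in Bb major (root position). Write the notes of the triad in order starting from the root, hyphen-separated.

Db-F-Ab

Scale degree 3 in Bb major is D. bIII uses the lowered form, Db, taken from Bb minor. Stacking thirds in Bb minor on Db gives Db–F–Ab.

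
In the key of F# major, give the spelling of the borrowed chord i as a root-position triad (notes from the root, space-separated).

The root, F#, is scale degree 1 — the same note in F# major and F# minor; only the chord quality changes. In F# minor the chord on F# is F#–A–C#.

F# A C#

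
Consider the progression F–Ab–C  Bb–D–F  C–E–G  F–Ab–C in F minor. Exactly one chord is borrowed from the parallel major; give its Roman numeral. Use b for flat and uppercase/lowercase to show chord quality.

F minor has the diatonic set Fm, Gdim, Ab, Bbm, C, Db, Eb (with V from harmonic minor). F–Ab–C = Fm and C–E–G = C both belong to that set. Bb–D–F is not: scale degree 4 in F minor carries Bbm (iv). In F major the chord on that degree is Bb, so here it functions as IV, borrowed from the parallel major.

IV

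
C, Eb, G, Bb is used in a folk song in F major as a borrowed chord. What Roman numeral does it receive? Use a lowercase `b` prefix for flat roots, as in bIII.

The root C is the diatonic 5th degree of F major; the borrowing shows in the chord quality. Diatonically F major has C (V) on that degree; C–Eb–G–Bb is instead the minor-seventh chord native to F minor, so it takes the label v7.

v7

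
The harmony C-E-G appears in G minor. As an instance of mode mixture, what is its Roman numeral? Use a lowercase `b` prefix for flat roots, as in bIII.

The root C is the diatonic 4th degree of G minor; the borrowing shows in the chord quality. The diatonic chord on degree 4 would be Cm (iv), but C–E–G is the major chord from G major. As a borrowed chord it is labeled IV.

IV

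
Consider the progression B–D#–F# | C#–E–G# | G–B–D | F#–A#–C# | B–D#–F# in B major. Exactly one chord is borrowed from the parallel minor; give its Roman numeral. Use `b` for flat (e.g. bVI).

bVI

In B major the diatonic chords are B, C#m, D#m, E, F#, G#m, A#dim. B–D#–F# = B, C#–E–G# = C#m and F#–A#–C# = F# all belong to that set. G–B–D is not: scale degree 6 in B major carries G#m (vi). In B minor the chord on that degree is G, so here it functions as bVI, borrowed from the parallel minor.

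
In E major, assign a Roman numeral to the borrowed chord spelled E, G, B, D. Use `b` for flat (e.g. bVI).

i7

E is scale degree 1 in E major. Diatonically E major has E (I) on that degree; E–G–B–D is instead the minor-seventh chord native to E minor, so it takes the label i7.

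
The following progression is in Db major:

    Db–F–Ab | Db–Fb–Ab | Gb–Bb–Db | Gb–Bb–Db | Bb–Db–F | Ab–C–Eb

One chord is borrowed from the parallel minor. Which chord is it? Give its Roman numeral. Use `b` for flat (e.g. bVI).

The diatonic triads in Db major are Db, Ebm, Fm, Gb, Ab, Bbm, Cdim. Db–F–Ab = Db, Gb–Bb–Db = Gb, Bb–Db–F = Bbm and Ab–C–Eb = Ab all belong to that set. But Db–Fb–Ab is foreign: the diatonic I on degree 1 is Db, whereas Dbm comes from Db minor. It is labeled i.

i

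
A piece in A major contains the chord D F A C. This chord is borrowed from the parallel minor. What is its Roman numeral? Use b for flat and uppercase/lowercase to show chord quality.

The root D is the diatonic 4th degree of A major; the borrowing shows in the chord quality. Diatonically A major has D (IV) on that degree; D–F–A–C is instead the minor-seventh chord native to A minor, so it takes the label iv7.

iv7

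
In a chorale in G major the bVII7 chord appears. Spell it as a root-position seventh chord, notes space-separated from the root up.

bVII7 is built on the lowered scale degree 7. In G major degree 7 is F#; lowered it becomes F. Building the dominant-seventh chord from the parallel minor on F: F–A–C–Eb.

F A C Eb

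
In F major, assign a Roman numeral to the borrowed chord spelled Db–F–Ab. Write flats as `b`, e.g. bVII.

bVI

The root Db is the lowered 6th scale degree — diatonically F major has D there. The diatonic chord on degree 6 would be Dm (vi), but Db–F–Ab is the major chord from F minor. As a borrowed chord it is labeled bVI.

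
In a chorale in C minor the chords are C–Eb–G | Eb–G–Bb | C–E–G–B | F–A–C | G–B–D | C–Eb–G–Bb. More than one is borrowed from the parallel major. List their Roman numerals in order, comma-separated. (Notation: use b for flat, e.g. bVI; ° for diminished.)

C minor has the diatonic set Cm, Ddim, Eb, Fm, G, Ab, Bb (with V from harmonic minor). Of the given chords, C–Eb–G = Cm, Eb–G–Bb = Eb, G–B–D = G and C–Eb–G–Bb = Cm7 are diatonic. C–E–G–B doesn't fit — on degree 1 C minor would have Cm (i). Cmaj7 is the degree-1 chord of C major, so it is the borrowed Imaj7. But F–A–C is foreign: the diatonic iv on degree 4 is Fm, whereas F comes from C major. It is labeled IV.

Imaj7, IV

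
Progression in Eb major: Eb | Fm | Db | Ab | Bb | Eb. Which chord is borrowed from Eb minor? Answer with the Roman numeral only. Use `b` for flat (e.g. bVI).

bVII

The diatonic triads in Eb major are Eb, Fm, Gm, Ab, Bb, Cm, Ddim. Eb, Fm, Ab and Bb all belong to that set. But Db (Db–F–Ab) is foreign: the diatonic vii° on degree 7 is Ddim, whereas Db comes from Eb minor. It is labeled bVII.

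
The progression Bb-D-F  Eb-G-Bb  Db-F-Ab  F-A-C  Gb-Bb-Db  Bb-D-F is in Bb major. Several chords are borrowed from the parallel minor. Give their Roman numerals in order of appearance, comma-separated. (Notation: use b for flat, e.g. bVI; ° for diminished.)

In Bb major the diatonic chords are Bb, Cm, Dm, Eb, F, Gm, Adim. Bb–D–F = Bb, Eb–G–Bb = Eb and F–A–C = F are all diatonic. Db–F–Ab doesn't fit — on degree 3 Bb major would have Dm (iii). Db is the degree-3 chord of Bb minor, so it is the borrowed bIII. Gb–Bb–Db doesn't fit — on degree 6 Bb major would have Gm (vi). Gb is the degree-6 chord of Bb minor, so it is the borrowed bVI.

bIII, bVI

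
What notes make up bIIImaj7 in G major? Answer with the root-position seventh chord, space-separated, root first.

Scale degree 3 in G major is B. bIIImaj7 uses the lowered form, Bb, taken from G minor. Building the major-seventh chord from the parallel minor on Bb: Bb–D–F–A.

Bb D F A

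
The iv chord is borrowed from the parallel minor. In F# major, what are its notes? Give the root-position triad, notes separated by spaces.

B D F#

The root, B, is scale degree 4 — the same note in F# major and F# minor; only the chord quality changes. Stacking thirds in F# minor on B gives B–D–F#.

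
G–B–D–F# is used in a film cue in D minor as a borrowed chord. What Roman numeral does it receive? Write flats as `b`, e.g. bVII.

IVmaj7

The root G is the diatonic 4th degree of D minor; the borrowing shows in the chord quality. Diatonically D minor has Gm (iv) on that degree; G–B–D–F# is instead the major-seventh chord native to D major, so it takes the label IVmaj7.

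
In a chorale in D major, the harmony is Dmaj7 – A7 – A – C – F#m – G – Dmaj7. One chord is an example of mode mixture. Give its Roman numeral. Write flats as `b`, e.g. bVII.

bVII

The diatonic triads in D major are D, Em, F#m, G, A, Bm, C#dim. Dmaj7, A7, A, F#m and G are all diatonic. But C (C–E–G) is foreign: the diatonic vii° on degree 7 is C#dim, whereas C comes from D minor. It is labeled bVII.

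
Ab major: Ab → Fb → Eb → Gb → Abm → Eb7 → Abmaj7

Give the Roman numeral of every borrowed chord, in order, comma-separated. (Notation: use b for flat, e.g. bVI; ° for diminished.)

bVI, bVII, i

The diatonic triads in Ab major are Ab, Bbm, Cm, Db, Eb, Fm, Gdim. Of the given chords, Ab, Eb, Eb7 and Abmaj7 are diatonic. Fb (Fb–Ab–Cb) doesn't fit — on degree 6 Ab major would have Fm (vi). Fb is the degree-6 chord of Ab minor, so it is the borrowed bVI. But Gb (Gb–Bb–Db) is foreign: the diatonic vii° on degree 7 is Gdim, whereas Gb comes from Ab minor. It is labeled bVII. Abm (Ab–Cb–Eb) is not: scale degree 1 in Ab major carries Ab (I). In Ab minor the chord on that degree is Abm, so here it functions as i, borrowed from the parallel minor.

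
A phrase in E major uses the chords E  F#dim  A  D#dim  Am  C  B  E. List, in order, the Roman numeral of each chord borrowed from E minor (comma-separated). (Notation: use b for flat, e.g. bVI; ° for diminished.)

In E major the diatonic chords are E, F#m, G#m, A, B, C#m, D#dim. Of the given chords, E, A, D#dim and B are diatonic. But F#dim (F#–A–C) is foreign: the diatonic ii on degree 2 is F#m, whereas F#dim comes from E minor. It is labeled ii°. Am (A–C–E) is not: scale degree 4 in E major carries A (IV). In E minor the chord on that degree is Am, so here it functions as iv, borrowed from the parallel minor. But C (C–E–G) is foreign: the diatonic vi on degree 6 is C#m, whereas C comes from E minor. It is labeled bVI.

ii°, iv, bVI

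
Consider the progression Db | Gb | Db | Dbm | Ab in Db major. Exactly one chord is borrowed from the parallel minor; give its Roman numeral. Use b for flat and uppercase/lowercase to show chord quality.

Db major has the diatonic set Db, Ebm, Fm, Gb, Ab, Bbm, Cdim. Of the given chords, Db, Gb and Ab are diatonic. Dbm (Db–Fb–Ab) doesn't fit — on degree 1 Db major would have Db (I). Dbm is the degree-1 chord of Db minor, so it is the borrowed i.

i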